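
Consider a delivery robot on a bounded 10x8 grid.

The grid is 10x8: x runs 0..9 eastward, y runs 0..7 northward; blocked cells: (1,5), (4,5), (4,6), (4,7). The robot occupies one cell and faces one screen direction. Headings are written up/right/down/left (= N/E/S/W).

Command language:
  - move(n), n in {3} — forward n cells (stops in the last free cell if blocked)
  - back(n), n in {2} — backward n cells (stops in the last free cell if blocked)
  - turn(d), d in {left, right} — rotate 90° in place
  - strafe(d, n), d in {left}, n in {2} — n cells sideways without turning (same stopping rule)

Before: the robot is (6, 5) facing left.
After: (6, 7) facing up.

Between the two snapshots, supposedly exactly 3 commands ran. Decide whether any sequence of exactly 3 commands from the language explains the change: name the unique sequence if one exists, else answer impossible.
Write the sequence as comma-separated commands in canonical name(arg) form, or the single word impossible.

turn(right), move(3), move(3)

key: cell and facing (now N) both changed — the 3 commands mix motion and turning
t0: (6, 5) facing left
step 1 (turn(right)): (6, 5) facing up
step 2 (move(3)): (6, 7) facing up
step 3 (move(3)): (6, 7) facing up
no other 3-command option fits: unique.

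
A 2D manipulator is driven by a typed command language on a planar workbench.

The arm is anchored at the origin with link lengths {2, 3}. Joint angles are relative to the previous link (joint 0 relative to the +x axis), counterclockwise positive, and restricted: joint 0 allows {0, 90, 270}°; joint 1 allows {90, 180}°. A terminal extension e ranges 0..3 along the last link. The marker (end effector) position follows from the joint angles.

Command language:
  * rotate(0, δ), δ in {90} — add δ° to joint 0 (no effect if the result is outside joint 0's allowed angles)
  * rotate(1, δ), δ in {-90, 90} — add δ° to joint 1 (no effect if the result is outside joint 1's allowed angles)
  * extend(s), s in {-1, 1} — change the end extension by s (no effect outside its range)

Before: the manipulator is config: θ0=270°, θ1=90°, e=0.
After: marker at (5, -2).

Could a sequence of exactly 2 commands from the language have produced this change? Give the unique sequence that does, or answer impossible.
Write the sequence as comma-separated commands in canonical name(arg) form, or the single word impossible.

extend(1), extend(1)

t0: config: θ0=270°, θ1=90°, e=0
1. extend(1) → config: θ0=270°, θ1=90°, e=1
2. extend(1) → config: θ0=270°, θ1=90°, e=2
uniquely the one of 25 2-step routes that fits.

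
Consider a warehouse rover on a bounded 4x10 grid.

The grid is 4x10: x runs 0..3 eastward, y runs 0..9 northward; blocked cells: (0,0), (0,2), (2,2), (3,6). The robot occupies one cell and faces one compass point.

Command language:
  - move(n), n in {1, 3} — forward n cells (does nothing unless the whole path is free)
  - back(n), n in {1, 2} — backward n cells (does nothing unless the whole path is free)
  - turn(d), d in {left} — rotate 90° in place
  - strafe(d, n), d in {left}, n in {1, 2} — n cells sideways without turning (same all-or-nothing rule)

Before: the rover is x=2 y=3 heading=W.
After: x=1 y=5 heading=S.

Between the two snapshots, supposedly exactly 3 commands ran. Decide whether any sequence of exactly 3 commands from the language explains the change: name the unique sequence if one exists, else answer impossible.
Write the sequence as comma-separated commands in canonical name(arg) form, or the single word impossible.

key: position moved to (1,5) AND the heading swung to S — translation plus rotation needed
t0: x=2 y=3 heading=W
[1] after move(1): x=1 y=3 heading=W
[2] after turn(left): x=1 y=3 heading=S
[3] after back(2): x=1 y=5 heading=S
no other 3-command option fits: unique.

move(1), turn(left), back(2)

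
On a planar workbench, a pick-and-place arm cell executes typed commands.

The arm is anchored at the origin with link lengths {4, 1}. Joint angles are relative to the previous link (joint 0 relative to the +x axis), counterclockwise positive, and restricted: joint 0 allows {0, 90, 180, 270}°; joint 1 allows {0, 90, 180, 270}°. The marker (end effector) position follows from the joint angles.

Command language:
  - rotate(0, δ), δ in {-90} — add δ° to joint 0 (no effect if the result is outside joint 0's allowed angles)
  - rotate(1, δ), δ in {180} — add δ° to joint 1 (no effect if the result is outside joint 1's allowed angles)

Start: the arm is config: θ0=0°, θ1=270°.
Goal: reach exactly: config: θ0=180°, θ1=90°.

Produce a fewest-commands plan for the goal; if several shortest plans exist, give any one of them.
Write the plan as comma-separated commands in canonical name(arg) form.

rotate(0, -90), rotate(0, -90), rotate(1, 180)

initial: config: θ0=0°, θ1=270°
t=1 rotate(0, -90) ⇒ config: θ0=270°, θ1=270°
t=2 rotate(0, -90) ⇒ config: θ0=180°, θ1=270°
t=3 rotate(1, 180) ⇒ config: θ0=180°, θ1=90°
shorter routes all fall short; 3 is best.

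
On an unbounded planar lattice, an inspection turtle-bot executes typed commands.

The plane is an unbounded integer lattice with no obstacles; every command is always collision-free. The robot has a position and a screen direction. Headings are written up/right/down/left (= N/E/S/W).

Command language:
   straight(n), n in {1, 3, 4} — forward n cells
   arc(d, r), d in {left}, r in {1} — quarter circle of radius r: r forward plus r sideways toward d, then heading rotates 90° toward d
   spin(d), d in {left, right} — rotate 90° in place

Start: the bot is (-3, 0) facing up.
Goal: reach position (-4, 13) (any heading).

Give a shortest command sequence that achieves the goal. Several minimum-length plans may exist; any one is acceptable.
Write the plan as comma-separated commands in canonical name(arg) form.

begin: (-3, 0) facing up
step 1 (straight(4)): (-3, 4) facing up
step 2 (straight(4)): (-3, 8) facing up
step 3 (straight(4)): (-3, 12) facing up
step 4 (arc(left, 1)): (-4, 13) facing left
minimal: 4 command(s), checked below 4.

straight(4), straight(4), straight(4), arc(left, 1)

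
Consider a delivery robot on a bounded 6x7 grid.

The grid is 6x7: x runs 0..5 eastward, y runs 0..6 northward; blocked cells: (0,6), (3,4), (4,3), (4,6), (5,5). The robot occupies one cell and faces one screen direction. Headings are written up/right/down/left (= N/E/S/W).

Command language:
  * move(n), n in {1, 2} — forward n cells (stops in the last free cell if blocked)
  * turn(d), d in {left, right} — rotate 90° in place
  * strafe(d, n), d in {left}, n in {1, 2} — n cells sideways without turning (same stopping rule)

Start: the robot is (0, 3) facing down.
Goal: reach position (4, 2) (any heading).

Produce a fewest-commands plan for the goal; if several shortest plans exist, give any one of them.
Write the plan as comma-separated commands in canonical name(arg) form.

move(1), strafe(left, 2), strafe(left, 2)

begin: (0, 3) facing down
step 1 (move(1)): (0, 2) facing down
step 2 (strafe(left, 2)): (2, 2) facing down
step 3 (strafe(left, 2)): (4, 2) facing down
nothing shorter than 3 reaches the goal.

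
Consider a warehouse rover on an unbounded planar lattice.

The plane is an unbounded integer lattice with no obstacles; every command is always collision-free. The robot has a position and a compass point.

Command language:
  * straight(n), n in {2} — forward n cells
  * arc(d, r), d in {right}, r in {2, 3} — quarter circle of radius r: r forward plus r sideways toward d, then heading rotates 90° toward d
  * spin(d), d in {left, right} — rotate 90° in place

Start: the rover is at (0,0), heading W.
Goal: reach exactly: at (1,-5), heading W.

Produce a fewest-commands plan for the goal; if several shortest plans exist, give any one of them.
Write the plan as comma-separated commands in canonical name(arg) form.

start: at (0,0), heading W
t=1 spin(right) ⇒ at (0,0), heading N
t=2 spin(right) ⇒ at (0,0), heading E
t=3 arc(right, 3) ⇒ at (3,-3), heading S
t=4 arc(right, 2) ⇒ at (1,-5), heading W
shorter routes all fall short; 4 is best.

spin(right), spin(right), arc(right, 3), arc(right, 2)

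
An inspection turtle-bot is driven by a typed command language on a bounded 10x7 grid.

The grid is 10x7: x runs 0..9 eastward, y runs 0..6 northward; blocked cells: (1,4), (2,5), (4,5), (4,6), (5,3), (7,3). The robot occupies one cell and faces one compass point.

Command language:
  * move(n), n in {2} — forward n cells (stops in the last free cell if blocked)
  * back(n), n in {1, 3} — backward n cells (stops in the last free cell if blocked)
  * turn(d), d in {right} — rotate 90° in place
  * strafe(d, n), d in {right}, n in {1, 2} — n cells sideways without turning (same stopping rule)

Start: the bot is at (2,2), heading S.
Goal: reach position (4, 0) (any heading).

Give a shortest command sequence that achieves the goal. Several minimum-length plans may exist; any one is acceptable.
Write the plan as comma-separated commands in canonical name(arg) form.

t0: at (2,2), heading S
[1] after strafe(right, 1): at (1,2), heading S
[2] after move(2): at (1,0), heading S
[3] after turn(right): at (1,0), heading W
[4] after back(3): at (4,0), heading W
shorter routes all fall short; 4 is best.

strafe(right, 1), move(2), turn(right), back(3)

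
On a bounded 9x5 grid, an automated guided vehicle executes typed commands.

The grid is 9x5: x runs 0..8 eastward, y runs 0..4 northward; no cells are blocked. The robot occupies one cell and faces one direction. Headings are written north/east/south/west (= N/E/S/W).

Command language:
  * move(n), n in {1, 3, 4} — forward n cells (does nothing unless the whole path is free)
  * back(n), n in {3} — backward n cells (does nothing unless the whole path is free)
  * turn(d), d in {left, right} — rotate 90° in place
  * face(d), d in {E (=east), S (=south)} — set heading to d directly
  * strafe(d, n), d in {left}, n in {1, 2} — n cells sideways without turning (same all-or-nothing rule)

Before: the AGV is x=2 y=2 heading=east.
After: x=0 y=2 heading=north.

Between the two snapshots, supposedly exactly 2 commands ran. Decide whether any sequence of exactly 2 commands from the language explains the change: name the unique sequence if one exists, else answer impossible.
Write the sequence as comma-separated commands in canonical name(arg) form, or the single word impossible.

turn(left), strafe(left, 2)

key: running strafe(left, 2) before turn(left) would end elsewhere — order is forced
from: x=2 y=2 heading=east
1. turn(left) → x=2 y=2 heading=north
2. strafe(left, 2) → x=0 y=2 heading=north
all 100 alternatives checked — unique.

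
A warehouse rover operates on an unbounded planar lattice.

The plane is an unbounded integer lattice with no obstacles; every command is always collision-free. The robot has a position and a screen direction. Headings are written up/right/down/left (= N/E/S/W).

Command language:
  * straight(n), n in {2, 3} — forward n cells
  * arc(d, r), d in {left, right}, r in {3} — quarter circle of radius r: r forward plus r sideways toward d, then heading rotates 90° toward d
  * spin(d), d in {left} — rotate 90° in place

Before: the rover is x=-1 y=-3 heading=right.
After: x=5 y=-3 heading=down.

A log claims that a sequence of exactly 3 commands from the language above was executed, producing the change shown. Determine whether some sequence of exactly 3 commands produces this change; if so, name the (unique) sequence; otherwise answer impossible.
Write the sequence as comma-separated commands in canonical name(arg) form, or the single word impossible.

spin(left), arc(right, 3), arc(right, 3)

key: cell and facing (now S) both changed — the 3 commands mix motion and turning
initial: x=-1 y=-3 heading=right
1. spin(left) → x=-1 y=-3 heading=up
2. arc(right, 3) → x=2 y=0 heading=right
3. arc(right, 3) → x=5 y=-3 heading=down
uniquely the one of 125 3-step routes that fits.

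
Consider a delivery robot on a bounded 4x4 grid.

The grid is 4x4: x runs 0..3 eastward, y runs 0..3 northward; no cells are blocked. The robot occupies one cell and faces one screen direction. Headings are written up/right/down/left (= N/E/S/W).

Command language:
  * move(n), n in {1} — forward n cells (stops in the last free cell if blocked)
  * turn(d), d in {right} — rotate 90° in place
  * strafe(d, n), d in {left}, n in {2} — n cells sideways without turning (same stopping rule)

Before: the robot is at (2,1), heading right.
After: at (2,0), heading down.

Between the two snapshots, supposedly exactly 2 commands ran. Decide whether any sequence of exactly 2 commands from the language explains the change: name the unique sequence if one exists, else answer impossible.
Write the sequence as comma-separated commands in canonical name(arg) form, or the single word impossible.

turn(right), move(1)

key: position moved to (2,0) AND the heading swung to S — translation plus rotation needed
initial: at (2,1), heading right
1. turn(right) → at (2,1), heading down
2. move(1) → at (2,0), heading down
no rival 2-sequence matches.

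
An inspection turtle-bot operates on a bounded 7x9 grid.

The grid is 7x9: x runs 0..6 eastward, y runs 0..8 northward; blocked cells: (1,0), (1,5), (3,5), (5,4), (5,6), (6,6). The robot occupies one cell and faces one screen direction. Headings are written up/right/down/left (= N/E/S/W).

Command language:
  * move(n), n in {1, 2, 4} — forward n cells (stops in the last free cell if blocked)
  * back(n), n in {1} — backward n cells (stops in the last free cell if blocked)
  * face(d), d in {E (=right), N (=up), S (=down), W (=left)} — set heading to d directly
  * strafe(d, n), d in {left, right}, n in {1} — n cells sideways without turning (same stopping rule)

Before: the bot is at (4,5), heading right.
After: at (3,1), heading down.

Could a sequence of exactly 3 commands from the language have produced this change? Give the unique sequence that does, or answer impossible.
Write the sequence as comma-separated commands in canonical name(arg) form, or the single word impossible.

face(S), move(4), strafe(right, 1)

key: running strafe(right, 1) before face(S) would end elsewhere — order is forced
t0: at (4,5), heading right
t=1 face(S) ⇒ at (4,5), heading down
t=2 move(4) ⇒ at (4,1), heading down
t=3 strafe(right, 1) ⇒ at (3,1), heading down
all 1000 alternatives checked — unique.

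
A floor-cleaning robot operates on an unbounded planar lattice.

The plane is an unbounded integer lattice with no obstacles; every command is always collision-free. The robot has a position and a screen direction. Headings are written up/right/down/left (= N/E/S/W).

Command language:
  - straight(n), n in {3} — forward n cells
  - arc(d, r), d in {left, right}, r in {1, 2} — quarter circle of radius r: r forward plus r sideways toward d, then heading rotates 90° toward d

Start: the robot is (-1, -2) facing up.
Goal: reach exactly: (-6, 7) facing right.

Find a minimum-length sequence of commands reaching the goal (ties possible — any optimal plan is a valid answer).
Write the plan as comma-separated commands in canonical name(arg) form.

arc(left, 2), arc(right, 1), arc(left, 2), arc(right, 2), arc(right, 2)

t0: (-1, -2) facing up
1. arc(left, 2) → (-3, 0) facing left
2. arc(right, 1) → (-4, 1) facing up
3. arc(left, 2) → (-6, 3) facing left
4. arc(right, 2) → (-8, 5) facing up
5. arc(right, 2) → (-6, 7) facing right
shorter routes all fall short; 5 is best.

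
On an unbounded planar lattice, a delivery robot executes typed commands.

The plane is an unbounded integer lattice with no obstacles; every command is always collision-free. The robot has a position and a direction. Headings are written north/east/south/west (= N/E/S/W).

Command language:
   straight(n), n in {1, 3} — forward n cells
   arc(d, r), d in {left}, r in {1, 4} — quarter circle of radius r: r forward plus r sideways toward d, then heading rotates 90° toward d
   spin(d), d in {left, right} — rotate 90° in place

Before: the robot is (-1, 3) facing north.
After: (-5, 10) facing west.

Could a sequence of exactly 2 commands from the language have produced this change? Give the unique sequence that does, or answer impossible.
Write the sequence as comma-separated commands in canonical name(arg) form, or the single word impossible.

key: position moved to (-5,10) AND the heading swung to W — translation plus rotation needed
begin: (-1, 3) facing north
t=1 straight(3) ⇒ (-1, 6) facing north
t=2 arc(left, 4) ⇒ (-5, 10) facing west
all 36 alternatives checked — unique.

straight(3), arc(left, 4)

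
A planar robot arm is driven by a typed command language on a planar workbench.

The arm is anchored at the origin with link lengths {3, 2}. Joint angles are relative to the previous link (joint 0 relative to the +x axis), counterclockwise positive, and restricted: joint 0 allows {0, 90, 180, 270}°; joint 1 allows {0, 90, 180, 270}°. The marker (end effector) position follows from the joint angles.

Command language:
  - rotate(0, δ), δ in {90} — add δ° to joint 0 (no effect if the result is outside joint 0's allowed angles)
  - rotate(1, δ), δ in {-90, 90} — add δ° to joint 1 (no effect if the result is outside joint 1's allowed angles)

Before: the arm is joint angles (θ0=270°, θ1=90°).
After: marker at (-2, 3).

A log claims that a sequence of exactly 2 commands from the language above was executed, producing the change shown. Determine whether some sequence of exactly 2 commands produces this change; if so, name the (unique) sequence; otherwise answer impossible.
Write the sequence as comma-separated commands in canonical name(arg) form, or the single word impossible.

rotate(0, 90), rotate(0, 90)

start: joint angles (θ0=270°, θ1=90°)
t=1 rotate(0, 90) ⇒ joint angles (θ0=0°, θ1=90°)
t=2 rotate(0, 90) ⇒ joint angles (θ0=90°, θ1=90°)
all 9 alternatives checked — unique.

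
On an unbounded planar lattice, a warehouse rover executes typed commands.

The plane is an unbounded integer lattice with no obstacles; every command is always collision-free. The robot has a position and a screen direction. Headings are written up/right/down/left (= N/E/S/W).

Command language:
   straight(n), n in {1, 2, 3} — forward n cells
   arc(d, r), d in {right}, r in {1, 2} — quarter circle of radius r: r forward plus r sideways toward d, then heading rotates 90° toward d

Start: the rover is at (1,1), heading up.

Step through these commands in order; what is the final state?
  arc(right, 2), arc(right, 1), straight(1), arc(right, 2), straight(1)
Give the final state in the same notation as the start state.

at (1,-1), heading left

initial: at (1,1), heading up
step 1 (arc(right, 2)): at (3,3), heading right
step 2 (arc(right, 1)): at (4,2), heading down
step 3 (straight(1)): at (4,1), heading down
step 4 (arc(right, 2)): at (2,-1), heading left
step 5 (straight(1)): at (1,-1), heading left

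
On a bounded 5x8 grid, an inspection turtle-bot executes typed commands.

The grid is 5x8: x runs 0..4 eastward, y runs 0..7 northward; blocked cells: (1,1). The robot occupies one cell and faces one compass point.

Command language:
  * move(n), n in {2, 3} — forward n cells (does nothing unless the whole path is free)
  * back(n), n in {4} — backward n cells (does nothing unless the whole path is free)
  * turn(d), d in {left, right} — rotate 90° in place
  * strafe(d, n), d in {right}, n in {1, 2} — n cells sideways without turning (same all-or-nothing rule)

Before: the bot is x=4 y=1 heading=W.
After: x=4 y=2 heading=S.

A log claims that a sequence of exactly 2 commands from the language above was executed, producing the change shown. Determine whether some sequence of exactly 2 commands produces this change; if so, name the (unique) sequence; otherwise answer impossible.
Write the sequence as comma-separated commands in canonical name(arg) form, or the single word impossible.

key: cell and facing (now S) both changed — the 2 commands mix motion and turning
initial: x=4 y=1 heading=W
1. strafe(right, 1) → x=4 y=2 heading=W
2. turn(left) → x=4 y=2 heading=S
uniquely the one of 49 2-step routes that fits.

strafe(right, 1), turn(left)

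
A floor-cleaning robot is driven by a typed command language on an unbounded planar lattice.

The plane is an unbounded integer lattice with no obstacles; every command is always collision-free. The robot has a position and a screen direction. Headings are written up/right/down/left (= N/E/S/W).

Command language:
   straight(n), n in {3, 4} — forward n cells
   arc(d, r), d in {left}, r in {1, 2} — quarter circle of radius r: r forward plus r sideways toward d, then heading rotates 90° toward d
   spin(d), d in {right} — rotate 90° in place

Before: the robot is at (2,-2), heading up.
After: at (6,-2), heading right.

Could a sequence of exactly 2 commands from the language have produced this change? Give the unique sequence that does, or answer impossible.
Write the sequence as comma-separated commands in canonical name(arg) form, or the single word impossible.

key: order matters: swapping spin(right) and straight(4) lands elsewhere
start: at (2,-2), heading up
[1] after spin(right): at (2,-2), heading right
[2] after straight(4): at (6,-2), heading right
no other 2-command option fits: unique.

spin(right), straight(4)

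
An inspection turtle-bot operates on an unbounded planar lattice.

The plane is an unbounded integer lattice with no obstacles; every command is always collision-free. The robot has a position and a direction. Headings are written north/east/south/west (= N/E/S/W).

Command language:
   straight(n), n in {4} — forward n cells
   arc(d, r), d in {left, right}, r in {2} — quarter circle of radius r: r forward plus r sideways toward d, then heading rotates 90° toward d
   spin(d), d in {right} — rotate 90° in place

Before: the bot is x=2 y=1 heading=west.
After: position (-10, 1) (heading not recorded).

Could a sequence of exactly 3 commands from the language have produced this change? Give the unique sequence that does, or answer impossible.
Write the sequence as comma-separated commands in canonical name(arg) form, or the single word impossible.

begin: x=2 y=1 heading=west
step 1 (straight(4)): x=-2 y=1 heading=west
step 2 (straight(4)): x=-6 y=1 heading=west
step 3 (straight(4)): x=-10 y=1 heading=west
all 64 alternatives checked — unique.

straight(4), straight(4), straight(4)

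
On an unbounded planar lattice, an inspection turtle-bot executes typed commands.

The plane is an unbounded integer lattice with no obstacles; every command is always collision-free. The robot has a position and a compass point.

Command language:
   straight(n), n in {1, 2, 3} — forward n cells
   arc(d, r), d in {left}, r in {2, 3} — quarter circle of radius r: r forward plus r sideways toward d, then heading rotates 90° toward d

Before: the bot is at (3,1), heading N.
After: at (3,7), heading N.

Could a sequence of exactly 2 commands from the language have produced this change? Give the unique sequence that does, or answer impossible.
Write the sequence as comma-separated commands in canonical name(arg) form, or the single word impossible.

key: heading stays N — no command in the sequence turns
initial: at (3,1), heading N
[1] after straight(3): at (3,4), heading N
[2] after straight(3): at (3,7), heading N
all 25 alternatives checked — unique.

straight(3), straight(3)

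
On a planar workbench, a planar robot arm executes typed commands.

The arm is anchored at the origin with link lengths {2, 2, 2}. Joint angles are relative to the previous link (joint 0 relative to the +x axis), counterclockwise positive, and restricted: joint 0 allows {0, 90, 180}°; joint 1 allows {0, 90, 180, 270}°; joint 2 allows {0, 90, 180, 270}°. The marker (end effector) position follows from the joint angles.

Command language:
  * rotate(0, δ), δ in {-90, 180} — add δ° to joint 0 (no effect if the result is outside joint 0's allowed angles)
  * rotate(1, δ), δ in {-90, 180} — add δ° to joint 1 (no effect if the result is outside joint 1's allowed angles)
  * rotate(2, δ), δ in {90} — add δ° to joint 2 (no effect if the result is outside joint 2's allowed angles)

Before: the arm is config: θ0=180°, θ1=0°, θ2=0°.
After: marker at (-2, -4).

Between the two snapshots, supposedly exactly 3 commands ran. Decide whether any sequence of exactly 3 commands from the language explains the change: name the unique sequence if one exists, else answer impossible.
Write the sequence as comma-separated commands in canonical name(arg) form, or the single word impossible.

initial: config: θ0=180°, θ1=0°, θ2=0°
t=1 rotate(1, -90) ⇒ config: θ0=180°, θ1=270°, θ2=0°
t=2 rotate(1, -90) ⇒ config: θ0=180°, θ1=180°, θ2=0°
t=3 rotate(1, -90) ⇒ config: θ0=180°, θ1=90°, θ2=0°
all 125 alternatives checked — unique.

rotate(1, -90), rotate(1, -90), rotate(1, -90)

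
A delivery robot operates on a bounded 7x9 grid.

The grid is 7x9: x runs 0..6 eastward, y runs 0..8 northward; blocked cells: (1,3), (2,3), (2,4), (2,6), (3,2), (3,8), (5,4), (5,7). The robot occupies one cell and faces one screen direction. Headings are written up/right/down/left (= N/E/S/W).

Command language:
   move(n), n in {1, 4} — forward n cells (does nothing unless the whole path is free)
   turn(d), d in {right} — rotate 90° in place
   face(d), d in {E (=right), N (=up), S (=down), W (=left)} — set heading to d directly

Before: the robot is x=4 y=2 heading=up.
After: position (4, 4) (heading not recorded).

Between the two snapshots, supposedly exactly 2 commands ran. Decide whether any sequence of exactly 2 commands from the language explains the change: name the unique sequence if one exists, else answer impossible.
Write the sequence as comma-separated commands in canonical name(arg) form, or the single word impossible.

move(1), move(1)

from: x=4 y=2 heading=up
t=1 move(1) ⇒ x=4 y=3 heading=up
t=2 move(1) ⇒ x=4 y=4 heading=up
no rival 2-sequence matches.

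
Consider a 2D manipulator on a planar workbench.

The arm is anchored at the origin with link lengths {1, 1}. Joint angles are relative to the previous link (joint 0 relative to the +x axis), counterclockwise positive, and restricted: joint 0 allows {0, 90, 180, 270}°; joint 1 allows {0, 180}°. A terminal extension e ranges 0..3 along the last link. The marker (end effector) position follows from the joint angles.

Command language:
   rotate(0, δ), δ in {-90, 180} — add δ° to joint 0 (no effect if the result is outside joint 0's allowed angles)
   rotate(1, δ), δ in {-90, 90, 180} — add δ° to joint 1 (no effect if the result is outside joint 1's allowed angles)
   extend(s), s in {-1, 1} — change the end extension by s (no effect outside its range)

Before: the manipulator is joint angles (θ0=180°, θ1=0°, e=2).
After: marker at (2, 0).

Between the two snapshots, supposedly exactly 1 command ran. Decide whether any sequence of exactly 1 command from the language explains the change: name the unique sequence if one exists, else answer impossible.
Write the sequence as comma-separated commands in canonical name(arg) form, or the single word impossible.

rotate(1, 180)

initial: joint angles (θ0=180°, θ1=0°, e=2)
[1] after rotate(1, 180): joint angles (θ0=180°, θ1=180°, e=2)
all 7 alternatives checked — unique.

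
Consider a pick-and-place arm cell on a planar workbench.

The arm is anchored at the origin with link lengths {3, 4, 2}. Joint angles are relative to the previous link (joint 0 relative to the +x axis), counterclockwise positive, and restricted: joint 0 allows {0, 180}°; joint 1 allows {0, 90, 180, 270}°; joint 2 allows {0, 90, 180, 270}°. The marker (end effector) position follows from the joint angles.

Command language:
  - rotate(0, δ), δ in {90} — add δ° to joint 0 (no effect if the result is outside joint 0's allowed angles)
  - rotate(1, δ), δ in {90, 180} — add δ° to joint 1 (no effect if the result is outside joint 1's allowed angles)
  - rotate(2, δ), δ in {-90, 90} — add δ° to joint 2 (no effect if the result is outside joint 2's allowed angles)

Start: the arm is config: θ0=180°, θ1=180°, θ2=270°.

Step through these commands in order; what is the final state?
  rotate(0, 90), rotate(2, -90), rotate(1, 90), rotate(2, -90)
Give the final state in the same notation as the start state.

config: θ0=180°, θ1=270°, θ2=90°

t0: config: θ0=180°, θ1=180°, θ2=270°
1. rotate(0, 90) → config: θ0=180°, θ1=180°, θ2=270°
2. rotate(2, -90) → config: θ0=180°, θ1=180°, θ2=180°
3. rotate(1, 90) → config: θ0=180°, θ1=270°, θ2=180°
4. rotate(2, -90) → config: θ0=180°, θ1=270°, θ2=90°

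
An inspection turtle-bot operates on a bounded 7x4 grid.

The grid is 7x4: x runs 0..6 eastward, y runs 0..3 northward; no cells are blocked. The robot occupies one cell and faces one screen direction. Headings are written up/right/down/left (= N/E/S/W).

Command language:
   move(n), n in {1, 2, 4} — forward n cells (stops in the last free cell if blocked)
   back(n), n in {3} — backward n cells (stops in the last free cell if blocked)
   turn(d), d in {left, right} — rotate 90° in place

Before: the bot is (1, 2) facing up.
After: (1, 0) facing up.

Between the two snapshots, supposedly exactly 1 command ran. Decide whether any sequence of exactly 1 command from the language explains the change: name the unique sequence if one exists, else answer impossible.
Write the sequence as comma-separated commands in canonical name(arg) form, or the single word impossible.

back(3)

key: still facing N — the one step turns nothing
begin: (1, 2) facing up
[1] after back(3): (1, 0) facing up
no other 1-command option fits: unique.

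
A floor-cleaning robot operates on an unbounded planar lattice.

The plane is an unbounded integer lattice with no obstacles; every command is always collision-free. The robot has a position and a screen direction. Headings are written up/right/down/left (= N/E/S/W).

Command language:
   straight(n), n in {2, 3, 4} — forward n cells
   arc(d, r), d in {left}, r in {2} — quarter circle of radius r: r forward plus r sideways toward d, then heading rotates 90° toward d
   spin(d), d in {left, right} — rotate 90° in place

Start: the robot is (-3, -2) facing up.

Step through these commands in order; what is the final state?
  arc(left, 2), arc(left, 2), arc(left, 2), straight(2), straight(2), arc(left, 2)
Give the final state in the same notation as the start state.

(1, -2) facing up

initial: (-3, -2) facing up
step 1 (arc(left, 2)): (-5, 0) facing left
step 2 (arc(left, 2)): (-7, -2) facing down
step 3 (arc(left, 2)): (-5, -4) facing right
step 4 (straight(2)): (-3, -4) facing right
step 5 (straight(2)): (-1, -4) facing right
step 6 (arc(left, 2)): (1, -2) facing up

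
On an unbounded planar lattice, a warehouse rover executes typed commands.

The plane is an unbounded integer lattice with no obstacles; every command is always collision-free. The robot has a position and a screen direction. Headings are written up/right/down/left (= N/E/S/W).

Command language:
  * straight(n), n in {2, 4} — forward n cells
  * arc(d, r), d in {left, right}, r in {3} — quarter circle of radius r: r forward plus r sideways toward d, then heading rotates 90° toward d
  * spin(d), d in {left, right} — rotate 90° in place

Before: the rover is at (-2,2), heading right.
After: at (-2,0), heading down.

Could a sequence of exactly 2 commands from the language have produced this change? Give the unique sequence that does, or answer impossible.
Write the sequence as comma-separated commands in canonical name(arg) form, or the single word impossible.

key: position moved to (-2,0) AND the heading swung to S — translation plus rotation needed
start: at (-2,2), heading right
1. spin(right) → at (-2,2), heading down
2. straight(2) → at (-2,0), heading down
all 36 alternatives checked — unique.

spin(right), straight(2)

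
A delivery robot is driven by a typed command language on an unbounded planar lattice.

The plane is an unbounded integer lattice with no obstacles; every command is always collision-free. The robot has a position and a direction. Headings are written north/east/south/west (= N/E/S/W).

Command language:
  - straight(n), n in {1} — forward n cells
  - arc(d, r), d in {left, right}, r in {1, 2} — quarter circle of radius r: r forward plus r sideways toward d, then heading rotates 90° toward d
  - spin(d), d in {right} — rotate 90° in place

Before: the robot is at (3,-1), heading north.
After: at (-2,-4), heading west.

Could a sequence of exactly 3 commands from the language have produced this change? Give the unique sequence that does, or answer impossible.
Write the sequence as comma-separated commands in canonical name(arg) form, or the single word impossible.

key: cell and facing (now W) both changed — the 3 commands mix motion and turning
begin: at (3,-1), heading north
step 1 (arc(left, 1)): at (2,0), heading west
step 2 (arc(left, 2)): at (0,-2), heading south
step 3 (arc(right, 2)): at (-2,-4), heading west
no rival 3-sequence matches.

arc(left, 1), arc(left, 2), arc(right, 2)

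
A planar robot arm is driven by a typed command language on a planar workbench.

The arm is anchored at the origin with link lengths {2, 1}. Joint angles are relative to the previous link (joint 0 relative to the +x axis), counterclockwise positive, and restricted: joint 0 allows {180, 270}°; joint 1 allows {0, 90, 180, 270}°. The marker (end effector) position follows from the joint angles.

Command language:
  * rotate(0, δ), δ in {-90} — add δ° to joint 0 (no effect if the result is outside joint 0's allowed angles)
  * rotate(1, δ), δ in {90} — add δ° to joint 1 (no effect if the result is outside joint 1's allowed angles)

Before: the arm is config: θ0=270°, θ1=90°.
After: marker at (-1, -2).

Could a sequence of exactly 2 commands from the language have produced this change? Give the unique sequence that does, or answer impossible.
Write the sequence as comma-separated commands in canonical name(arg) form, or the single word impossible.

initial: config: θ0=270°, θ1=90°
1. rotate(1, 90) → config: θ0=270°, θ1=180°
2. rotate(1, 90) → config: θ0=270°, θ1=270°
all 4 alternatives checked — unique.

rotate(1, 90), rotate(1, 90)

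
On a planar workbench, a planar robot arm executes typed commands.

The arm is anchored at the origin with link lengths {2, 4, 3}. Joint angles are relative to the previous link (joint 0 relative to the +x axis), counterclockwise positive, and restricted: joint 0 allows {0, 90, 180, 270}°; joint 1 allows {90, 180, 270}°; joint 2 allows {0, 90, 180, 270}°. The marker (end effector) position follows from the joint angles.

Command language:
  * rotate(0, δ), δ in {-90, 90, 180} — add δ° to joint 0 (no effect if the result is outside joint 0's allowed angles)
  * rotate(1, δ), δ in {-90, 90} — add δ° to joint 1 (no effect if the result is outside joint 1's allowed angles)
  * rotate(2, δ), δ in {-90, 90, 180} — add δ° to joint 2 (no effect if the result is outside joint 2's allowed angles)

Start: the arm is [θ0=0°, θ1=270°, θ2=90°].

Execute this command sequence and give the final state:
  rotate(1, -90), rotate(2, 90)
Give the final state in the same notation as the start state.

begin: [θ0=0°, θ1=270°, θ2=90°]
t=1 rotate(1, -90) ⇒ [θ0=0°, θ1=180°, θ2=90°]
t=2 rotate(2, 90) ⇒ [θ0=0°, θ1=180°, θ2=180°]

[θ0=0°, θ1=180°, θ2=180°]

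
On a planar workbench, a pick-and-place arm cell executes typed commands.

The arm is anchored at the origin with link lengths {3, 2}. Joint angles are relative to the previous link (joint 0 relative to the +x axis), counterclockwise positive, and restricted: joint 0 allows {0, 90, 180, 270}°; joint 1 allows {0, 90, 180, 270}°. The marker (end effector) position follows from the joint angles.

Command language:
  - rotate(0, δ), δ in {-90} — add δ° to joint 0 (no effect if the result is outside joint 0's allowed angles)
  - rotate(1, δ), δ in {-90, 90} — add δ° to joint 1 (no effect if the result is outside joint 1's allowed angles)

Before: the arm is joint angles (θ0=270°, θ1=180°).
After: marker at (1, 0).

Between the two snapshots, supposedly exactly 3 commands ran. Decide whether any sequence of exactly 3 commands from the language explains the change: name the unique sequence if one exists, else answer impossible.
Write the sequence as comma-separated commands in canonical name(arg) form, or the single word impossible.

start: joint angles (θ0=270°, θ1=180°)
[1] after rotate(0, -90): joint angles (θ0=180°, θ1=180°)
[2] after rotate(0, -90): joint angles (θ0=90°, θ1=180°)
[3] after rotate(0, -90): joint angles (θ0=0°, θ1=180°)
all 27 alternatives checked — unique.

rotate(0, -90), rotate(0, -90), rotate(0, -90)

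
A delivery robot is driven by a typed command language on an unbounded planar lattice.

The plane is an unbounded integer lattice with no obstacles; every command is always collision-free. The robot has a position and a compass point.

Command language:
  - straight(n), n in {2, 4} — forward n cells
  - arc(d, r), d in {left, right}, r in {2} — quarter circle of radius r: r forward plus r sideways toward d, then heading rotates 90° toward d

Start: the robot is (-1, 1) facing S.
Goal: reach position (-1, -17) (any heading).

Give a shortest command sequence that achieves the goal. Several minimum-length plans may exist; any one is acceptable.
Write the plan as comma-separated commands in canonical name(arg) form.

straight(2), straight(4), straight(4), straight(4), straight(4)

begin: (-1, 1) facing S
1. straight(2) → (-1, -1) facing S
2. straight(4) → (-1, -5) facing S
3. straight(4) → (-1, -9) facing S
4. straight(4) → (-1, -13) facing S
5. straight(4) → (-1, -17) facing S
minimal: 5 command(s), checked below 5.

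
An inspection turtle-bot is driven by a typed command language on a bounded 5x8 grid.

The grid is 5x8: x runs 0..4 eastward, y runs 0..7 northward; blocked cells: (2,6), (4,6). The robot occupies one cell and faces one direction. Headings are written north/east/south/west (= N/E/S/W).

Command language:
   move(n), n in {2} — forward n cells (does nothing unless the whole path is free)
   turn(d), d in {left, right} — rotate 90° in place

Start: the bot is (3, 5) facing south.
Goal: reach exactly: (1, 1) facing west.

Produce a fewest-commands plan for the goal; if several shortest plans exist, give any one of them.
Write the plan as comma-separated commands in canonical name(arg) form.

move(2), move(2), turn(right), move(2)

begin: (3, 5) facing south
step 1 (move(2)): (3, 3) facing south
step 2 (move(2)): (3, 1) facing south
step 3 (turn(right)): (3, 1) facing west
step 4 (move(2)): (1, 1) facing west
shorter routes all fall short; 4 is best.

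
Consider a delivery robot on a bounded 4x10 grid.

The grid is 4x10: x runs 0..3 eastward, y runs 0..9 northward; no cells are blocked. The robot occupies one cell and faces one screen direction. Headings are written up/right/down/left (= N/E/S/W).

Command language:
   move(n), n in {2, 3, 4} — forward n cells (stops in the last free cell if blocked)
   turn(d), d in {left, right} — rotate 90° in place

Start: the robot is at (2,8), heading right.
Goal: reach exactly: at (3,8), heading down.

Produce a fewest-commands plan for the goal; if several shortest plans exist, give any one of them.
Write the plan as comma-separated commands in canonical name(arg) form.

t0: at (2,8), heading right
t=1 move(3) ⇒ at (3,8), heading right
t=2 turn(right) ⇒ at (3,8), heading down
shorter routes all fall short; 2 is best.

move(3), turn(right)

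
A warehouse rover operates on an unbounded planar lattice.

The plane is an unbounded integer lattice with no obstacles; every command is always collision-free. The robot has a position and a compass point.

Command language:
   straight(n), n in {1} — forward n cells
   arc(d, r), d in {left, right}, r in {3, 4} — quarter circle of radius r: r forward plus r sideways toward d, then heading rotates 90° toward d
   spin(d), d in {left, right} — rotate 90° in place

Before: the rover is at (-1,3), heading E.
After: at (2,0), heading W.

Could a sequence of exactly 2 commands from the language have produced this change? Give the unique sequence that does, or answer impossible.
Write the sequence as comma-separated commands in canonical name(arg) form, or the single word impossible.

key: running spin(right) before arc(right, 3) would end elsewhere — order is forced
start: at (-1,3), heading E
t=1 arc(right, 3) ⇒ at (2,0), heading S
t=2 spin(right) ⇒ at (2,0), heading W
all 49 alternatives checked — unique.

arc(right, 3), spin(right)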